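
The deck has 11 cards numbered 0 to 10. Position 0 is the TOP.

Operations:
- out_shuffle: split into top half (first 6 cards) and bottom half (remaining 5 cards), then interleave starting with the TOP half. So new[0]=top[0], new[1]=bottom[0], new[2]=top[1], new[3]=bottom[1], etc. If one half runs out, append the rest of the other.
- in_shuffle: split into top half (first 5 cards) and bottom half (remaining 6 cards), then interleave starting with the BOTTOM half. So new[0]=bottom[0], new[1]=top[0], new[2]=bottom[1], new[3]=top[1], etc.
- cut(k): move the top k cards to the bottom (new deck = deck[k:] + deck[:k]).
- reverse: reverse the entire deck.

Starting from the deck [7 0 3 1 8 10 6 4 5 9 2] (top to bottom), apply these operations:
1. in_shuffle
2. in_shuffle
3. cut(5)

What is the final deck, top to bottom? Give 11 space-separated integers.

After op 1 (in_shuffle): [10 7 6 0 4 3 5 1 9 8 2]
After op 2 (in_shuffle): [3 10 5 7 1 6 9 0 8 4 2]
After op 3 (cut(5)): [6 9 0 8 4 2 3 10 5 7 1]

Answer: 6 9 0 8 4 2 3 10 5 7 1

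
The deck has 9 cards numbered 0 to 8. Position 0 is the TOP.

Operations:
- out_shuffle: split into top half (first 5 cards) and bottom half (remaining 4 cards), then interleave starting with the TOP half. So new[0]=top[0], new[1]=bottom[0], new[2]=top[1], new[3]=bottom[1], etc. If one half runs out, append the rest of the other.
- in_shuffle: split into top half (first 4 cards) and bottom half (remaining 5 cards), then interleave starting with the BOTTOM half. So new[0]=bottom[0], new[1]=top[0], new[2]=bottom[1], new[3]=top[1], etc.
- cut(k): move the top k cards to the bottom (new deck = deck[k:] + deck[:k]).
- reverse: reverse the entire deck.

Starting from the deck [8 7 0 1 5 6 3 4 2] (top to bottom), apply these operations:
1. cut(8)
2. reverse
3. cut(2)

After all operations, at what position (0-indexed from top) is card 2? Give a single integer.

Answer: 6

Derivation:
After op 1 (cut(8)): [2 8 7 0 1 5 6 3 4]
After op 2 (reverse): [4 3 6 5 1 0 7 8 2]
After op 3 (cut(2)): [6 5 1 0 7 8 2 4 3]
Card 2 is at position 6.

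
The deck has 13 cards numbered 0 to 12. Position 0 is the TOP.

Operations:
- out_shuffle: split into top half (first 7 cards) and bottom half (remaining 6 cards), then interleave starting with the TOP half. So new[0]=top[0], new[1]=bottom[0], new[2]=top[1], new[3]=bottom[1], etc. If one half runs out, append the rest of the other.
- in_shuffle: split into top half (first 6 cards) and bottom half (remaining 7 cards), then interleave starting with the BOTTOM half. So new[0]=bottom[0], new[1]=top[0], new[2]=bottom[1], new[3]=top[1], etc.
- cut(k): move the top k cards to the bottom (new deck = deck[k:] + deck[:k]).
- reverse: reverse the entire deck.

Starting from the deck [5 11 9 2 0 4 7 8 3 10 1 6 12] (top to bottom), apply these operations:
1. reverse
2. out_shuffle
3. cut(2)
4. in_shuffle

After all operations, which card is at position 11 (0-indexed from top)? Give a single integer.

After op 1 (reverse): [12 6 1 10 3 8 7 4 0 2 9 11 5]
After op 2 (out_shuffle): [12 4 6 0 1 2 10 9 3 11 8 5 7]
After op 3 (cut(2)): [6 0 1 2 10 9 3 11 8 5 7 12 4]
After op 4 (in_shuffle): [3 6 11 0 8 1 5 2 7 10 12 9 4]
Position 11: card 9.

Answer: 9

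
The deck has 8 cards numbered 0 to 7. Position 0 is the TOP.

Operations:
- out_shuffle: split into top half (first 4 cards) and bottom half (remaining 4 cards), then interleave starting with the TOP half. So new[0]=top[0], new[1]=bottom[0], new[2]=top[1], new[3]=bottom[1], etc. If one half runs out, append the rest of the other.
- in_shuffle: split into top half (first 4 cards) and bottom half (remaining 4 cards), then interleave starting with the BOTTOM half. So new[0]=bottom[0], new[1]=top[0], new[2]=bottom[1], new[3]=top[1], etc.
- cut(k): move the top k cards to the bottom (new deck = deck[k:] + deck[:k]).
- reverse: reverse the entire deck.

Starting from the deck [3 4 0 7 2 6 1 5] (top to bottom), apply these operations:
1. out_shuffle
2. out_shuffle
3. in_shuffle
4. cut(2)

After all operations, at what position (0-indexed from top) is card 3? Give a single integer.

After op 1 (out_shuffle): [3 2 4 6 0 1 7 5]
After op 2 (out_shuffle): [3 0 2 1 4 7 6 5]
After op 3 (in_shuffle): [4 3 7 0 6 2 5 1]
After op 4 (cut(2)): [7 0 6 2 5 1 4 3]
Card 3 is at position 7.

Answer: 7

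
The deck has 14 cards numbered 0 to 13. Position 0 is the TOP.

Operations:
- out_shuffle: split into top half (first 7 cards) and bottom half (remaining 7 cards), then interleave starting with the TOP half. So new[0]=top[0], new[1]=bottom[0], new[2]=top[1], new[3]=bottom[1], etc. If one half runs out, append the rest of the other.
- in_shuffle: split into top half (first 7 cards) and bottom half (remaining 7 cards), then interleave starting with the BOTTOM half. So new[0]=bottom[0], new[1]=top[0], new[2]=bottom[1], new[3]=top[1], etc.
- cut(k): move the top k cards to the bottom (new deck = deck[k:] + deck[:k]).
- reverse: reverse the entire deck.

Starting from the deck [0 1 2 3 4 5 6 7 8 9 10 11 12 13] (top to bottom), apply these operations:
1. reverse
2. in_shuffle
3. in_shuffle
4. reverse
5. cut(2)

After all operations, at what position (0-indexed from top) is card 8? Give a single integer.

Answer: 3

Derivation:
After op 1 (reverse): [13 12 11 10 9 8 7 6 5 4 3 2 1 0]
After op 2 (in_shuffle): [6 13 5 12 4 11 3 10 2 9 1 8 0 7]
After op 3 (in_shuffle): [10 6 2 13 9 5 1 12 8 4 0 11 7 3]
After op 4 (reverse): [3 7 11 0 4 8 12 1 5 9 13 2 6 10]
After op 5 (cut(2)): [11 0 4 8 12 1 5 9 13 2 6 10 3 7]
Card 8 is at position 3.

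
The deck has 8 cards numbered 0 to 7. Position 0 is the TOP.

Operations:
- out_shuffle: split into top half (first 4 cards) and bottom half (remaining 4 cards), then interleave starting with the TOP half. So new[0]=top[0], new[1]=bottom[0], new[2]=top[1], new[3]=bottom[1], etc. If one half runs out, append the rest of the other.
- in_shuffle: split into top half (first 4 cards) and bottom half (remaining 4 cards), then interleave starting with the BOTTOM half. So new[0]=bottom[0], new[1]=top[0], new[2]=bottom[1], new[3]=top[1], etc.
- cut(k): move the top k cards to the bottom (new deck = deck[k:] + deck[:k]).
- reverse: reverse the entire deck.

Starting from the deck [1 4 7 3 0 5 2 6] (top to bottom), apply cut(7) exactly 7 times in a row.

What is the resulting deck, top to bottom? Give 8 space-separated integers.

After op 1 (cut(7)): [6 1 4 7 3 0 5 2]
After op 2 (cut(7)): [2 6 1 4 7 3 0 5]
After op 3 (cut(7)): [5 2 6 1 4 7 3 0]
After op 4 (cut(7)): [0 5 2 6 1 4 7 3]
After op 5 (cut(7)): [3 0 5 2 6 1 4 7]
After op 6 (cut(7)): [7 3 0 5 2 6 1 4]
After op 7 (cut(7)): [4 7 3 0 5 2 6 1]

Answer: 4 7 3 0 5 2 6 1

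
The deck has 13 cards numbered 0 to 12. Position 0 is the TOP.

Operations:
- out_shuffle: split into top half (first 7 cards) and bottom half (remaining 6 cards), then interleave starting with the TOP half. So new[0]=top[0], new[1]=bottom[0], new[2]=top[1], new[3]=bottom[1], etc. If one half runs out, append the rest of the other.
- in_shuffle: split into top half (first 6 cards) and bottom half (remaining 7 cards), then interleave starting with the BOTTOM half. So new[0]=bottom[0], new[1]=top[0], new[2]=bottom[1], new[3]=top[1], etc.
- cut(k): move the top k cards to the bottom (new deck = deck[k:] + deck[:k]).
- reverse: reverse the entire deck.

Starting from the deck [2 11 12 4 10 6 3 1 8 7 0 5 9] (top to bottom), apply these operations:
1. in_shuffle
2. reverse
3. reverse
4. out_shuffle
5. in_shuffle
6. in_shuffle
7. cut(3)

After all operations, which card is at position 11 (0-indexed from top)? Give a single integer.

Answer: 11

Derivation:
After op 1 (in_shuffle): [3 2 1 11 8 12 7 4 0 10 5 6 9]
After op 2 (reverse): [9 6 5 10 0 4 7 12 8 11 1 2 3]
After op 3 (reverse): [3 2 1 11 8 12 7 4 0 10 5 6 9]
After op 4 (out_shuffle): [3 4 2 0 1 10 11 5 8 6 12 9 7]
After op 5 (in_shuffle): [11 3 5 4 8 2 6 0 12 1 9 10 7]
After op 6 (in_shuffle): [6 11 0 3 12 5 1 4 9 8 10 2 7]
After op 7 (cut(3)): [3 12 5 1 4 9 8 10 2 7 6 11 0]
Position 11: card 11.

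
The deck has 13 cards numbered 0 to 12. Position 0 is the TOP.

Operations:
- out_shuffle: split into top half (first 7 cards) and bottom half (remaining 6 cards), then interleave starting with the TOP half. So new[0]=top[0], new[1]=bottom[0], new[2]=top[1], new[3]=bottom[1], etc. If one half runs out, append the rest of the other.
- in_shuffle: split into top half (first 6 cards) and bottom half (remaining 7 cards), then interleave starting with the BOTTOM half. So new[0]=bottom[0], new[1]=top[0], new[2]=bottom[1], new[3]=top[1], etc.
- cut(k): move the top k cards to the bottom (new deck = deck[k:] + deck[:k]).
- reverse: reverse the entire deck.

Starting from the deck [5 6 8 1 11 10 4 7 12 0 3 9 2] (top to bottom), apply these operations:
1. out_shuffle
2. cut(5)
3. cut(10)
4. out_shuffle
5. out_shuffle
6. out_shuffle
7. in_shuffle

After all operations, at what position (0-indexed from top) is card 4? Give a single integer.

After op 1 (out_shuffle): [5 7 6 12 8 0 1 3 11 9 10 2 4]
After op 2 (cut(5)): [0 1 3 11 9 10 2 4 5 7 6 12 8]
After op 3 (cut(10)): [6 12 8 0 1 3 11 9 10 2 4 5 7]
After op 4 (out_shuffle): [6 9 12 10 8 2 0 4 1 5 3 7 11]
After op 5 (out_shuffle): [6 4 9 1 12 5 10 3 8 7 2 11 0]
After op 6 (out_shuffle): [6 3 4 8 9 7 1 2 12 11 5 0 10]
After op 7 (in_shuffle): [1 6 2 3 12 4 11 8 5 9 0 7 10]
Card 4 is at position 5.

Answer: 5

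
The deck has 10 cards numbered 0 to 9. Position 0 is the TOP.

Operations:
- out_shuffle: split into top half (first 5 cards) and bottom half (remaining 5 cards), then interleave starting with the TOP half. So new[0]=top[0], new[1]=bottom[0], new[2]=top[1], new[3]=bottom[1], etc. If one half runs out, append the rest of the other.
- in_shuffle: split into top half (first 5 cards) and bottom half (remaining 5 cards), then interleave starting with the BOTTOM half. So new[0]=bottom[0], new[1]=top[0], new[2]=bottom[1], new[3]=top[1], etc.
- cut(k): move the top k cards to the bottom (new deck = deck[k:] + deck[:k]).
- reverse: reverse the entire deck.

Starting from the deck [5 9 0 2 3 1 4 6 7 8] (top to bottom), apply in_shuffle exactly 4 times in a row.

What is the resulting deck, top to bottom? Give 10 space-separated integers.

Answer: 7 4 3 0 5 8 6 1 2 9

Derivation:
After op 1 (in_shuffle): [1 5 4 9 6 0 7 2 8 3]
After op 2 (in_shuffle): [0 1 7 5 2 4 8 9 3 6]
After op 3 (in_shuffle): [4 0 8 1 9 7 3 5 6 2]
After op 4 (in_shuffle): [7 4 3 0 5 8 6 1 2 9]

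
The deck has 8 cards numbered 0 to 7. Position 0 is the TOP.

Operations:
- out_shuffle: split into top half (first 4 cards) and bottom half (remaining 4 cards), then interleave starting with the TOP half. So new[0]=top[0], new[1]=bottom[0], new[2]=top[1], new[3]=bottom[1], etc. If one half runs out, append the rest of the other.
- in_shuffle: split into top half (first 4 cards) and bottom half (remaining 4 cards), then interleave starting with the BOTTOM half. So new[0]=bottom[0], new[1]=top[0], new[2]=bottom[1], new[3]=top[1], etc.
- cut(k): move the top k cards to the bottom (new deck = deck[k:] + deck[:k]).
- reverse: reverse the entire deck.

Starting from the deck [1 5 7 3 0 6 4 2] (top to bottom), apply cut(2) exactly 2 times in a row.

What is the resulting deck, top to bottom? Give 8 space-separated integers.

Answer: 0 6 4 2 1 5 7 3

Derivation:
After op 1 (cut(2)): [7 3 0 6 4 2 1 5]
After op 2 (cut(2)): [0 6 4 2 1 5 7 3]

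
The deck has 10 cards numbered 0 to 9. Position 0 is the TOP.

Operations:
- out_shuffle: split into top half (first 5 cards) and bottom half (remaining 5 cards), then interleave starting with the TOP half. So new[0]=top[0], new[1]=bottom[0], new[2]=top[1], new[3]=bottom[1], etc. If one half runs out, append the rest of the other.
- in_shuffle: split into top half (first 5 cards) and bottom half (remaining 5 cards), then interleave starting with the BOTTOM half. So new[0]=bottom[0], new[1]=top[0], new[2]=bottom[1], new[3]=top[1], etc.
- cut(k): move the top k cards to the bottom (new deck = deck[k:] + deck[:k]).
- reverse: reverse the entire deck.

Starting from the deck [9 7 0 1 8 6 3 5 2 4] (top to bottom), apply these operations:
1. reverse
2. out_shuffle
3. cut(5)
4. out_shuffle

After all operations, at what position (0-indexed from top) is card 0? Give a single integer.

After op 1 (reverse): [4 2 5 3 6 8 1 0 7 9]
After op 2 (out_shuffle): [4 8 2 1 5 0 3 7 6 9]
After op 3 (cut(5)): [0 3 7 6 9 4 8 2 1 5]
After op 4 (out_shuffle): [0 4 3 8 7 2 6 1 9 5]
Card 0 is at position 0.

Answer: 0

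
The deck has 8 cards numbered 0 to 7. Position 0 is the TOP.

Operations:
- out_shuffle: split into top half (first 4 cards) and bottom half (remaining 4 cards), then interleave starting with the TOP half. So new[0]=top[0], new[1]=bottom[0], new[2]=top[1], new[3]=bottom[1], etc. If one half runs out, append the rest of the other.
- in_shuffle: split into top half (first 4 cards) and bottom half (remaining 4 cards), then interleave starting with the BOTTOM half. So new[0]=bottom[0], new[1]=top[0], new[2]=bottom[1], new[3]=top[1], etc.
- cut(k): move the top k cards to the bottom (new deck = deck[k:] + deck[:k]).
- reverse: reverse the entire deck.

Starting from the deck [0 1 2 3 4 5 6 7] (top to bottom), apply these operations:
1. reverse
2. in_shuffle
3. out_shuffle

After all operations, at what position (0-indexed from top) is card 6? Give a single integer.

Answer: 6

Derivation:
After op 1 (reverse): [7 6 5 4 3 2 1 0]
After op 2 (in_shuffle): [3 7 2 6 1 5 0 4]
After op 3 (out_shuffle): [3 1 7 5 2 0 6 4]
Card 6 is at position 6.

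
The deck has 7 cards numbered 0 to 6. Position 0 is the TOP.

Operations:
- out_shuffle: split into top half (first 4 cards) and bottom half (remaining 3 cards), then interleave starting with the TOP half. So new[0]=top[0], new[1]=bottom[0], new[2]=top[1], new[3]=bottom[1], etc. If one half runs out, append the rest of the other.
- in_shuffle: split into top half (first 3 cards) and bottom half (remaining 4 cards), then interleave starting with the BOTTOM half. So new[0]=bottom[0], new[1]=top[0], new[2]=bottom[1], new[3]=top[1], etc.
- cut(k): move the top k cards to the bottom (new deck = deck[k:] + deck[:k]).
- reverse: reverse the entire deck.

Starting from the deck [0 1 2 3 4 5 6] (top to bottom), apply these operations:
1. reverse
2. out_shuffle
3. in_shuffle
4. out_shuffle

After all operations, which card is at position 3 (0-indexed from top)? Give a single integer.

Answer: 5

Derivation:
After op 1 (reverse): [6 5 4 3 2 1 0]
After op 2 (out_shuffle): [6 2 5 1 4 0 3]
After op 3 (in_shuffle): [1 6 4 2 0 5 3]
After op 4 (out_shuffle): [1 0 6 5 4 3 2]
Position 3: card 5.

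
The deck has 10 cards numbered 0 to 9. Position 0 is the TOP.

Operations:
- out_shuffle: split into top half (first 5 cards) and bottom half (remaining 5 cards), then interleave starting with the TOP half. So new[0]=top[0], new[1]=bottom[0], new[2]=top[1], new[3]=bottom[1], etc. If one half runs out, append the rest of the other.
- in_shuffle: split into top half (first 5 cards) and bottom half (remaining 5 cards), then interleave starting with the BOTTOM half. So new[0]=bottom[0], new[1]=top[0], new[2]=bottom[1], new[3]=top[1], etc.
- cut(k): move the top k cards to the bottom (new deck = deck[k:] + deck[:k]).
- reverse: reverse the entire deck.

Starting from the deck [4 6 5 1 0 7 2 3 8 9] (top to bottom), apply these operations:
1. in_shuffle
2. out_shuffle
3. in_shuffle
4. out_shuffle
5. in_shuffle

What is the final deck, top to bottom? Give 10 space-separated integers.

Answer: 8 1 5 4 0 7 9 3 2 6

Derivation:
After op 1 (in_shuffle): [7 4 2 6 3 5 8 1 9 0]
After op 2 (out_shuffle): [7 5 4 8 2 1 6 9 3 0]
After op 3 (in_shuffle): [1 7 6 5 9 4 3 8 0 2]
After op 4 (out_shuffle): [1 4 7 3 6 8 5 0 9 2]
After op 5 (in_shuffle): [8 1 5 4 0 7 9 3 2 6]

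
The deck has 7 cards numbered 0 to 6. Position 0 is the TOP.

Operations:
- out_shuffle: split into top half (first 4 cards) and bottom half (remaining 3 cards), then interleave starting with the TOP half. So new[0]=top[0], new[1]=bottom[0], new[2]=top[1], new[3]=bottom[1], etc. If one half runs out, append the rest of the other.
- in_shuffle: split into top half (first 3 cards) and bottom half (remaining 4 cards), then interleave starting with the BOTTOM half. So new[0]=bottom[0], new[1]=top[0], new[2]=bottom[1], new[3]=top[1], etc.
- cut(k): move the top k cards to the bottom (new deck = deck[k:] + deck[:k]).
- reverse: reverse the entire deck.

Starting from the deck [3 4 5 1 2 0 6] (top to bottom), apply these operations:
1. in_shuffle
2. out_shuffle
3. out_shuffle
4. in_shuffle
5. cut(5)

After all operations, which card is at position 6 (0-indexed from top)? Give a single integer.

Answer: 4

Derivation:
After op 1 (in_shuffle): [1 3 2 4 0 5 6]
After op 2 (out_shuffle): [1 0 3 5 2 6 4]
After op 3 (out_shuffle): [1 2 0 6 3 4 5]
After op 4 (in_shuffle): [6 1 3 2 4 0 5]
After op 5 (cut(5)): [0 5 6 1 3 2 4]
Position 6: card 4.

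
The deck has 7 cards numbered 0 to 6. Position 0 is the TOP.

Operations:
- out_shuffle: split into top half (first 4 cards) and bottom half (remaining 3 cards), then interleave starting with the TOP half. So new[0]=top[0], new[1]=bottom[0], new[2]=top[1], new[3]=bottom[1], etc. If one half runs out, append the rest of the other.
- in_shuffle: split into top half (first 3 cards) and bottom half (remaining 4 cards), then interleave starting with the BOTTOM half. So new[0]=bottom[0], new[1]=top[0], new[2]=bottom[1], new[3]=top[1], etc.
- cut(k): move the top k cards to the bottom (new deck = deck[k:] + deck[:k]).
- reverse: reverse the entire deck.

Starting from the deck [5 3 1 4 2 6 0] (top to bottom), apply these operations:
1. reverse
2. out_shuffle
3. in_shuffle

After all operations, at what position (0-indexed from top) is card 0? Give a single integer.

After op 1 (reverse): [0 6 2 4 1 3 5]
After op 2 (out_shuffle): [0 1 6 3 2 5 4]
After op 3 (in_shuffle): [3 0 2 1 5 6 4]
Card 0 is at position 1.

Answer: 1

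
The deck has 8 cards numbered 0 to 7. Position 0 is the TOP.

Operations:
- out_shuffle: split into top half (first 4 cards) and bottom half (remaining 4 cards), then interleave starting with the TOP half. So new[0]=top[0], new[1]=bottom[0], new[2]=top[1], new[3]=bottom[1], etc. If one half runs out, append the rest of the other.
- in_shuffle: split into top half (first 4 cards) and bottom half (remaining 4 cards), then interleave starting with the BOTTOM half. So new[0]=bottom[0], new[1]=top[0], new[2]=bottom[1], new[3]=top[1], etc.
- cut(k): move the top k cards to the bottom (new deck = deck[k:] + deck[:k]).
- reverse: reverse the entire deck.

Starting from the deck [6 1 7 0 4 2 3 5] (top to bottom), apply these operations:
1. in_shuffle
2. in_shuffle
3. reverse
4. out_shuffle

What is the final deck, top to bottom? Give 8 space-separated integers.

After op 1 (in_shuffle): [4 6 2 1 3 7 5 0]
After op 2 (in_shuffle): [3 4 7 6 5 2 0 1]
After op 3 (reverse): [1 0 2 5 6 7 4 3]
After op 4 (out_shuffle): [1 6 0 7 2 4 5 3]

Answer: 1 6 0 7 2 4 5 3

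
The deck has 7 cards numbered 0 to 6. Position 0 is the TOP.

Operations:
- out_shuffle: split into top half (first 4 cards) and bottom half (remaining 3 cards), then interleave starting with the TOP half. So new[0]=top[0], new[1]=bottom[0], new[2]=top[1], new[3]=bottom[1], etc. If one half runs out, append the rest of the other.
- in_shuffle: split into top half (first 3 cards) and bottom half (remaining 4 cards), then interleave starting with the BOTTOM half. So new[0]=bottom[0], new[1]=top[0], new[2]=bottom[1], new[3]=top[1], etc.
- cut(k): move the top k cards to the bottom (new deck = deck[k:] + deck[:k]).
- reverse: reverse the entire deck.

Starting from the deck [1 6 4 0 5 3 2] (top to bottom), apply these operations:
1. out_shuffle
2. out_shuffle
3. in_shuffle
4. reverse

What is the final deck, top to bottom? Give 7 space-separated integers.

Answer: 3 5 0 4 6 1 2

Derivation:
After op 1 (out_shuffle): [1 5 6 3 4 2 0]
After op 2 (out_shuffle): [1 4 5 2 6 0 3]
After op 3 (in_shuffle): [2 1 6 4 0 5 3]
After op 4 (reverse): [3 5 0 4 6 1 2]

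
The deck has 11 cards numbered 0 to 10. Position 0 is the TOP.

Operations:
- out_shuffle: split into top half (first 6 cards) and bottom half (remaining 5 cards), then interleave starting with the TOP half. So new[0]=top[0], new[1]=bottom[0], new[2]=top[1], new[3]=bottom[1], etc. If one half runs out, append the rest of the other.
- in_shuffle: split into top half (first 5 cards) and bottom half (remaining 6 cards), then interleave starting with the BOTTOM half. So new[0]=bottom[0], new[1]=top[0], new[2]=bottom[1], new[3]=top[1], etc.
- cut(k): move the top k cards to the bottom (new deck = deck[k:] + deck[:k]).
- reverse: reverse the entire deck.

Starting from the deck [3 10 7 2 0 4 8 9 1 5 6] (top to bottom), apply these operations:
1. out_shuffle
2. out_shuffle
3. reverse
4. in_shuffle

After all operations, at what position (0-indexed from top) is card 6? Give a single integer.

Answer: 7

Derivation:
After op 1 (out_shuffle): [3 8 10 9 7 1 2 5 0 6 4]
After op 2 (out_shuffle): [3 2 8 5 10 0 9 6 7 4 1]
After op 3 (reverse): [1 4 7 6 9 0 10 5 8 2 3]
After op 4 (in_shuffle): [0 1 10 4 5 7 8 6 2 9 3]
Card 6 is at position 7.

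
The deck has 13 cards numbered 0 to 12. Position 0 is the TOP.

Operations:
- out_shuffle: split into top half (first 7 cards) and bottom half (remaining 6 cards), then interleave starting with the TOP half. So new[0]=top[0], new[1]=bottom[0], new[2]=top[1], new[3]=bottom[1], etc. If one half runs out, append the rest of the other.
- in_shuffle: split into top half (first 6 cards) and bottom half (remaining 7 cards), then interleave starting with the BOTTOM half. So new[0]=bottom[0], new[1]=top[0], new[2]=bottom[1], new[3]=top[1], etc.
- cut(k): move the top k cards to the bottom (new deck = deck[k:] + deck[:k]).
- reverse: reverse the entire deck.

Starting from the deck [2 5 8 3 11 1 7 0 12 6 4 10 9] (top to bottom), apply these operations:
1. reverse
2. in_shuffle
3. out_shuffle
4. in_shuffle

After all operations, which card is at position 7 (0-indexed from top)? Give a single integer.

After op 1 (reverse): [9 10 4 6 12 0 7 1 11 3 8 5 2]
After op 2 (in_shuffle): [7 9 1 10 11 4 3 6 8 12 5 0 2]
After op 3 (out_shuffle): [7 6 9 8 1 12 10 5 11 0 4 2 3]
After op 4 (in_shuffle): [10 7 5 6 11 9 0 8 4 1 2 12 3]
Position 7: card 8.

Answer: 8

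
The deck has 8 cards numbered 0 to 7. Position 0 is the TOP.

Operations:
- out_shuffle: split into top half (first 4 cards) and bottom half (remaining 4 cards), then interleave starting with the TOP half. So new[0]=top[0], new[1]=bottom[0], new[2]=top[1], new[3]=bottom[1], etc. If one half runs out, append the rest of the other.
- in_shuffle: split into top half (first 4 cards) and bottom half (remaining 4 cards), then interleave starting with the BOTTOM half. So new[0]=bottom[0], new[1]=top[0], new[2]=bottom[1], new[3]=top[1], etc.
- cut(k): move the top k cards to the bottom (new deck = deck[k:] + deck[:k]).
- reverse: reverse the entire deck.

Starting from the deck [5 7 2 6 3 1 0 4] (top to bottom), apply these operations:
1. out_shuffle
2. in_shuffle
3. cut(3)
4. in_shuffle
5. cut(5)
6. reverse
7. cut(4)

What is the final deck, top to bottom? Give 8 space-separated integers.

Answer: 1 4 0 7 5 6 2 3

Derivation:
After op 1 (out_shuffle): [5 3 7 1 2 0 6 4]
After op 2 (in_shuffle): [2 5 0 3 6 7 4 1]
After op 3 (cut(3)): [3 6 7 4 1 2 5 0]
After op 4 (in_shuffle): [1 3 2 6 5 7 0 4]
After op 5 (cut(5)): [7 0 4 1 3 2 6 5]
After op 6 (reverse): [5 6 2 3 1 4 0 7]
After op 7 (cut(4)): [1 4 0 7 5 6 2 3]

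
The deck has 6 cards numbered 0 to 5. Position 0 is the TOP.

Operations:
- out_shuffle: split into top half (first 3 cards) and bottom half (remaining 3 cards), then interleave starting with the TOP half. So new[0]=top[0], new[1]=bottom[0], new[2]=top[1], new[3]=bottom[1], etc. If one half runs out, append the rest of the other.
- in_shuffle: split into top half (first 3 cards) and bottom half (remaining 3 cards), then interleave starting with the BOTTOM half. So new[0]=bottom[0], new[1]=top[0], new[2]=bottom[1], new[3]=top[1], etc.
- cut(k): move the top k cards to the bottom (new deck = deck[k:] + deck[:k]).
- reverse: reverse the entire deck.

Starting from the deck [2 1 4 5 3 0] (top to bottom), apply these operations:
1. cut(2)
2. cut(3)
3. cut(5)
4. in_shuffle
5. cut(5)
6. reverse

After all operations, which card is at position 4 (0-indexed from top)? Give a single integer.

After op 1 (cut(2)): [4 5 3 0 2 1]
After op 2 (cut(3)): [0 2 1 4 5 3]
After op 3 (cut(5)): [3 0 2 1 4 5]
After op 4 (in_shuffle): [1 3 4 0 5 2]
After op 5 (cut(5)): [2 1 3 4 0 5]
After op 6 (reverse): [5 0 4 3 1 2]
Position 4: card 1.

Answer: 1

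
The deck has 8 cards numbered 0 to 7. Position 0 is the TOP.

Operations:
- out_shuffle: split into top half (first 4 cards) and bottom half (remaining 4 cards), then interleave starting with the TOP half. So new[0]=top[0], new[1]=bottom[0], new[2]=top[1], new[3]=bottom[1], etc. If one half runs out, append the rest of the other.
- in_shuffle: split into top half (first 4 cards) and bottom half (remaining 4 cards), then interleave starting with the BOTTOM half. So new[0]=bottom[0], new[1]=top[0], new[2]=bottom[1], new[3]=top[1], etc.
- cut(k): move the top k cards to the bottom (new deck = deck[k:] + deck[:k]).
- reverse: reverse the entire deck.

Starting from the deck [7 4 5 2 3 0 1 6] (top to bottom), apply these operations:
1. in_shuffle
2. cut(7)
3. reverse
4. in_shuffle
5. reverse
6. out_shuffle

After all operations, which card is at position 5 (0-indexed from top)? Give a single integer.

After op 1 (in_shuffle): [3 7 0 4 1 5 6 2]
After op 2 (cut(7)): [2 3 7 0 4 1 5 6]
After op 3 (reverse): [6 5 1 4 0 7 3 2]
After op 4 (in_shuffle): [0 6 7 5 3 1 2 4]
After op 5 (reverse): [4 2 1 3 5 7 6 0]
After op 6 (out_shuffle): [4 5 2 7 1 6 3 0]
Position 5: card 6.

Answer: 6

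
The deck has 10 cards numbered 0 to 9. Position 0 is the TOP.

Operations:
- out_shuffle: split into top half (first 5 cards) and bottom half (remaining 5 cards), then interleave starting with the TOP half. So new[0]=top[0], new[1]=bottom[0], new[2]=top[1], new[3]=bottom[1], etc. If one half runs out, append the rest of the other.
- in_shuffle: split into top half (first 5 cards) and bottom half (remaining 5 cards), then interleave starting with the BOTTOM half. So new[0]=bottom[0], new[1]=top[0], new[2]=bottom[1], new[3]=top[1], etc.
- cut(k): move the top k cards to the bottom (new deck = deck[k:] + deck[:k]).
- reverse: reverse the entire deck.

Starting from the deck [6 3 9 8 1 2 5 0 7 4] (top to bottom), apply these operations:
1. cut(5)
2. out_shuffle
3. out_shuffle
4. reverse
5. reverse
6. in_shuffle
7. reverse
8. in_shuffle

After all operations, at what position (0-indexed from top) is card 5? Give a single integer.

Answer: 1

Derivation:
After op 1 (cut(5)): [2 5 0 7 4 6 3 9 8 1]
After op 2 (out_shuffle): [2 6 5 3 0 9 7 8 4 1]
After op 3 (out_shuffle): [2 9 6 7 5 8 3 4 0 1]
After op 4 (reverse): [1 0 4 3 8 5 7 6 9 2]
After op 5 (reverse): [2 9 6 7 5 8 3 4 0 1]
After op 6 (in_shuffle): [8 2 3 9 4 6 0 7 1 5]
After op 7 (reverse): [5 1 7 0 6 4 9 3 2 8]
After op 8 (in_shuffle): [4 5 9 1 3 7 2 0 8 6]
Card 5 is at position 1.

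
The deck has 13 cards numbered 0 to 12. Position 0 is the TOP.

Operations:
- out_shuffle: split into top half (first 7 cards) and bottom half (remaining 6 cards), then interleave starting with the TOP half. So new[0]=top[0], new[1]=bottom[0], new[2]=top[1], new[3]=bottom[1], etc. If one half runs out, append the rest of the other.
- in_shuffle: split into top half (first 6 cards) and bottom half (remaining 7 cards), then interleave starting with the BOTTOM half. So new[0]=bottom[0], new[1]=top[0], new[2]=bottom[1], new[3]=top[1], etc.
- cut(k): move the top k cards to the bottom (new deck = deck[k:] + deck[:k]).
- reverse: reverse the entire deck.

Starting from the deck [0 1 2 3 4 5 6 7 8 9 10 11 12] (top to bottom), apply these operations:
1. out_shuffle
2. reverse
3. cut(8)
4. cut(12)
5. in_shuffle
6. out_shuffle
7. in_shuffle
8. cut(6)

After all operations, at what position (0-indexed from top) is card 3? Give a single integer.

Answer: 4

Derivation:
After op 1 (out_shuffle): [0 7 1 8 2 9 3 10 4 11 5 12 6]
After op 2 (reverse): [6 12 5 11 4 10 3 9 2 8 1 7 0]
After op 3 (cut(8)): [2 8 1 7 0 6 12 5 11 4 10 3 9]
After op 4 (cut(12)): [9 2 8 1 7 0 6 12 5 11 4 10 3]
After op 5 (in_shuffle): [6 9 12 2 5 8 11 1 4 7 10 0 3]
After op 6 (out_shuffle): [6 1 9 4 12 7 2 10 5 0 8 3 11]
After op 7 (in_shuffle): [2 6 10 1 5 9 0 4 8 12 3 7 11]
After op 8 (cut(6)): [0 4 8 12 3 7 11 2 6 10 1 5 9]
Card 3 is at position 4.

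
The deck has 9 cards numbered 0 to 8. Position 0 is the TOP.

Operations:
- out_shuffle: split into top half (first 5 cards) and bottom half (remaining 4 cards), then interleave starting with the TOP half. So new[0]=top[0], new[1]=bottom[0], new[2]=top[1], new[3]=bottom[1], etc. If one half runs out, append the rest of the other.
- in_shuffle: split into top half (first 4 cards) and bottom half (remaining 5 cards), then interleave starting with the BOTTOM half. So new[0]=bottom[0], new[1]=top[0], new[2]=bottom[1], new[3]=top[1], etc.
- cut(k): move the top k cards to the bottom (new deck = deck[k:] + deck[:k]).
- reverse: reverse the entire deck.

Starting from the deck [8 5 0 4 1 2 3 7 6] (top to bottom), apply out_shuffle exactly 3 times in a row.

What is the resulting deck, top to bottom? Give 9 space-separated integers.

Answer: 8 6 7 3 2 1 4 0 5

Derivation:
After op 1 (out_shuffle): [8 2 5 3 0 7 4 6 1]
After op 2 (out_shuffle): [8 7 2 4 5 6 3 1 0]
After op 3 (out_shuffle): [8 6 7 3 2 1 4 0 5]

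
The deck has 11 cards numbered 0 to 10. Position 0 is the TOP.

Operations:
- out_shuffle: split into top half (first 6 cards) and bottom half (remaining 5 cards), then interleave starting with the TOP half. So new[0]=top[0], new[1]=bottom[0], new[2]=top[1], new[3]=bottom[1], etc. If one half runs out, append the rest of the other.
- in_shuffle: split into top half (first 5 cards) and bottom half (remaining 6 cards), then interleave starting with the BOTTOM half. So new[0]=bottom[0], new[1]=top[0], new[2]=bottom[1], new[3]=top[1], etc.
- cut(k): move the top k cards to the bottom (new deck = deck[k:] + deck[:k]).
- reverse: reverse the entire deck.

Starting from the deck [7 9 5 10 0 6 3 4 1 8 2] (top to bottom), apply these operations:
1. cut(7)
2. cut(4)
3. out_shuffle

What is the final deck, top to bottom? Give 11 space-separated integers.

After op 1 (cut(7)): [4 1 8 2 7 9 5 10 0 6 3]
After op 2 (cut(4)): [7 9 5 10 0 6 3 4 1 8 2]
After op 3 (out_shuffle): [7 3 9 4 5 1 10 8 0 2 6]

Answer: 7 3 9 4 5 1 10 8 0 2 6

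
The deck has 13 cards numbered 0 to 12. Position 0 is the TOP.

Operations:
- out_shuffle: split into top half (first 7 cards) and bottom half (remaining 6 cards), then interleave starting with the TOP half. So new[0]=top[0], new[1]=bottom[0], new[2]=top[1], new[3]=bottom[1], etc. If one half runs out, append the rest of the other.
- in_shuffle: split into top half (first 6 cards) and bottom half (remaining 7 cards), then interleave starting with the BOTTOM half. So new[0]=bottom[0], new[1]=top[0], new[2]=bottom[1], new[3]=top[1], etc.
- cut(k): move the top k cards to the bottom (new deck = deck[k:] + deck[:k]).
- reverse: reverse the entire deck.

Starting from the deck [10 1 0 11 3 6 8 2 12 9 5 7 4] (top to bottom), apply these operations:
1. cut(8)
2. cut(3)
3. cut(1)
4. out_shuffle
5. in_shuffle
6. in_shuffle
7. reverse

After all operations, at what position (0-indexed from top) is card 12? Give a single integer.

After op 1 (cut(8)): [12 9 5 7 4 10 1 0 11 3 6 8 2]
After op 2 (cut(3)): [7 4 10 1 0 11 3 6 8 2 12 9 5]
After op 3 (cut(1)): [4 10 1 0 11 3 6 8 2 12 9 5 7]
After op 4 (out_shuffle): [4 8 10 2 1 12 0 9 11 5 3 7 6]
After op 5 (in_shuffle): [0 4 9 8 11 10 5 2 3 1 7 12 6]
After op 6 (in_shuffle): [5 0 2 4 3 9 1 8 7 11 12 10 6]
After op 7 (reverse): [6 10 12 11 7 8 1 9 3 4 2 0 5]
Card 12 is at position 2.

Answer: 2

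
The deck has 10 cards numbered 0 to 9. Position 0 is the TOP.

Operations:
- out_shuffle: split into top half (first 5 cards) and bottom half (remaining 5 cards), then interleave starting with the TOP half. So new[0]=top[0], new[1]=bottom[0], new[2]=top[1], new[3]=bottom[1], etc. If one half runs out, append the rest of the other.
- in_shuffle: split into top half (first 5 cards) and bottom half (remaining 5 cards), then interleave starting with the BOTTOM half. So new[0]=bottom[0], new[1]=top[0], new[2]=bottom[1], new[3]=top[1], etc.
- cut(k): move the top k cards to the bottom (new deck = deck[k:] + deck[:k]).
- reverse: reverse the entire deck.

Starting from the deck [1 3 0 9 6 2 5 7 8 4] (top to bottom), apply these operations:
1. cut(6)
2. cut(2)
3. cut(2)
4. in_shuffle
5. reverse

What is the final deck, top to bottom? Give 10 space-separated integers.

Answer: 6 4 9 8 0 7 3 5 1 2

Derivation:
After op 1 (cut(6)): [5 7 8 4 1 3 0 9 6 2]
After op 2 (cut(2)): [8 4 1 3 0 9 6 2 5 7]
After op 3 (cut(2)): [1 3 0 9 6 2 5 7 8 4]
After op 4 (in_shuffle): [2 1 5 3 7 0 8 9 4 6]
After op 5 (reverse): [6 4 9 8 0 7 3 5 1 2]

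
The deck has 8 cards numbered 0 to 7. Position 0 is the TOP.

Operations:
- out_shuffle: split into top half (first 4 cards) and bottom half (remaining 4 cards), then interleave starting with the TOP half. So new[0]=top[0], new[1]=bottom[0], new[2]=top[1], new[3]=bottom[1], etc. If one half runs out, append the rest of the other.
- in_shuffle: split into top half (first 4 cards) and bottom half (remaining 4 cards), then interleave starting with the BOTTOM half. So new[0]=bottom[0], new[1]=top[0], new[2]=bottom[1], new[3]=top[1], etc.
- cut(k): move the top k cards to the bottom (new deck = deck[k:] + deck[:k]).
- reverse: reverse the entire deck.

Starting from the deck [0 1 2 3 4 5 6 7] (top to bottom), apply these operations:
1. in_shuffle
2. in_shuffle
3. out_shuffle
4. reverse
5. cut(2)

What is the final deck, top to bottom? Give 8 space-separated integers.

Answer: 3 2 5 4 7 6 1 0

Derivation:
After op 1 (in_shuffle): [4 0 5 1 6 2 7 3]
After op 2 (in_shuffle): [6 4 2 0 7 5 3 1]
After op 3 (out_shuffle): [6 7 4 5 2 3 0 1]
After op 4 (reverse): [1 0 3 2 5 4 7 6]
After op 5 (cut(2)): [3 2 5 4 7 6 1 0]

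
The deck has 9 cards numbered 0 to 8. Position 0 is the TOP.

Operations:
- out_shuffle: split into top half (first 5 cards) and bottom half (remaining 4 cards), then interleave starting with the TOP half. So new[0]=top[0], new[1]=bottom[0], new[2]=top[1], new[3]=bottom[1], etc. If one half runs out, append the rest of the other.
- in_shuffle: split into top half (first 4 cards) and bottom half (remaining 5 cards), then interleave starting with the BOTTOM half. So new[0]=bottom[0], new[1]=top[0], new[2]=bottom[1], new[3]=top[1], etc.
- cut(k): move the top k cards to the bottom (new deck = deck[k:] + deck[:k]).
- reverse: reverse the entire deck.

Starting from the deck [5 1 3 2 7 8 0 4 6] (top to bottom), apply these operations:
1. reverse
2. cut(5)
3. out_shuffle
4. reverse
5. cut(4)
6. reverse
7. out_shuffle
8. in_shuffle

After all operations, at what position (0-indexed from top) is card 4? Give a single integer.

After op 1 (reverse): [6 4 0 8 7 2 3 1 5]
After op 2 (cut(5)): [2 3 1 5 6 4 0 8 7]
After op 3 (out_shuffle): [2 4 3 0 1 8 5 7 6]
After op 4 (reverse): [6 7 5 8 1 0 3 4 2]
After op 5 (cut(4)): [1 0 3 4 2 6 7 5 8]
After op 6 (reverse): [8 5 7 6 2 4 3 0 1]
After op 7 (out_shuffle): [8 4 5 3 7 0 6 1 2]
After op 8 (in_shuffle): [7 8 0 4 6 5 1 3 2]
Card 4 is at position 3.

Answer: 3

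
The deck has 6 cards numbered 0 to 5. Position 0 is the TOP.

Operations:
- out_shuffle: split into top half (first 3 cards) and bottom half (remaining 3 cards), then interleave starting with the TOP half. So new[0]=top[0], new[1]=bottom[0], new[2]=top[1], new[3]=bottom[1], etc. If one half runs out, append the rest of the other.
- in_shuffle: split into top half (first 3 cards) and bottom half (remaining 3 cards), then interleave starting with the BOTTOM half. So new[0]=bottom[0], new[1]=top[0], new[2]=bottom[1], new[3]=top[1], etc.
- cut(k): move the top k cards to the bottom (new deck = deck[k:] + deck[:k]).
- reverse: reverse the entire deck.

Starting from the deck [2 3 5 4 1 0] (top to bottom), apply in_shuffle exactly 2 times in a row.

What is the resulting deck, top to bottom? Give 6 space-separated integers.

After op 1 (in_shuffle): [4 2 1 3 0 5]
After op 2 (in_shuffle): [3 4 0 2 5 1]

Answer: 3 4 0 2 5 1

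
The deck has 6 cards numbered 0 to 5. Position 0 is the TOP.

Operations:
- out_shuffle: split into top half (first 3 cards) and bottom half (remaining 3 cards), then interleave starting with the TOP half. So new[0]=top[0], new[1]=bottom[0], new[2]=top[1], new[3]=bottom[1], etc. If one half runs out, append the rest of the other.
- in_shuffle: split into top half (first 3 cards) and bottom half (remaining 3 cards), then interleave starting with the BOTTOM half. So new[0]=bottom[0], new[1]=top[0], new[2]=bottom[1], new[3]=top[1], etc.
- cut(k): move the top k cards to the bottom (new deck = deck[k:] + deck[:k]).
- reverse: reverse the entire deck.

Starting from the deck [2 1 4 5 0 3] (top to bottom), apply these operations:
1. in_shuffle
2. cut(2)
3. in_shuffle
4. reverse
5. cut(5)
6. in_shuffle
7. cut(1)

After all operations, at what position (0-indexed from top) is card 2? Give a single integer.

Answer: 4

Derivation:
After op 1 (in_shuffle): [5 2 0 1 3 4]
After op 2 (cut(2)): [0 1 3 4 5 2]
After op 3 (in_shuffle): [4 0 5 1 2 3]
After op 4 (reverse): [3 2 1 5 0 4]
After op 5 (cut(5)): [4 3 2 1 5 0]
After op 6 (in_shuffle): [1 4 5 3 0 2]
After op 7 (cut(1)): [4 5 3 0 2 1]
Card 2 is at position 4.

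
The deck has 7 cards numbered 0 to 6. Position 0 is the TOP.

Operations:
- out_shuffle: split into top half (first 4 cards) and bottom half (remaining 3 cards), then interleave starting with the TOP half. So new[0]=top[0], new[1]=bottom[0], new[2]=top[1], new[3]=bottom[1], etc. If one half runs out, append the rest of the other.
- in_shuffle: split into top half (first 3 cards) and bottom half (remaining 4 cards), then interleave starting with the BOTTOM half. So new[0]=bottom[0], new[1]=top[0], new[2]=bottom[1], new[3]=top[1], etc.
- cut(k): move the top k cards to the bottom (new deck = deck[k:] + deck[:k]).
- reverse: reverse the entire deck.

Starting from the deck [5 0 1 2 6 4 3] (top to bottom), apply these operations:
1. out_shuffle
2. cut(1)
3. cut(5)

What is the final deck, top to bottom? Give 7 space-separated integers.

Answer: 2 5 6 0 4 1 3

Derivation:
After op 1 (out_shuffle): [5 6 0 4 1 3 2]
After op 2 (cut(1)): [6 0 4 1 3 2 5]
After op 3 (cut(5)): [2 5 6 0 4 1 3]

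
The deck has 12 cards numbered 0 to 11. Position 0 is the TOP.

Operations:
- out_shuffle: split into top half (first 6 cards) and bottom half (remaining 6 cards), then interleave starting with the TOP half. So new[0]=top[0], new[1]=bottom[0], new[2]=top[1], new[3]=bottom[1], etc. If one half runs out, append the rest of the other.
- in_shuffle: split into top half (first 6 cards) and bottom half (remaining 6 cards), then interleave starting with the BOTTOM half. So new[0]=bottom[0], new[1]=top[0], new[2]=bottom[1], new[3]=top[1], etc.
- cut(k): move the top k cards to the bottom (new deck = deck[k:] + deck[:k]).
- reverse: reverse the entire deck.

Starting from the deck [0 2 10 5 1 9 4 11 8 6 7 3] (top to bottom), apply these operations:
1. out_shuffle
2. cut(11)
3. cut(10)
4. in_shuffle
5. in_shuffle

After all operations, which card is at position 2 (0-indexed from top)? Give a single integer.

After op 1 (out_shuffle): [0 4 2 11 10 8 5 6 1 7 9 3]
After op 2 (cut(11)): [3 0 4 2 11 10 8 5 6 1 7 9]
After op 3 (cut(10)): [7 9 3 0 4 2 11 10 8 5 6 1]
After op 4 (in_shuffle): [11 7 10 9 8 3 5 0 6 4 1 2]
After op 5 (in_shuffle): [5 11 0 7 6 10 4 9 1 8 2 3]
Position 2: card 0.

Answer: 0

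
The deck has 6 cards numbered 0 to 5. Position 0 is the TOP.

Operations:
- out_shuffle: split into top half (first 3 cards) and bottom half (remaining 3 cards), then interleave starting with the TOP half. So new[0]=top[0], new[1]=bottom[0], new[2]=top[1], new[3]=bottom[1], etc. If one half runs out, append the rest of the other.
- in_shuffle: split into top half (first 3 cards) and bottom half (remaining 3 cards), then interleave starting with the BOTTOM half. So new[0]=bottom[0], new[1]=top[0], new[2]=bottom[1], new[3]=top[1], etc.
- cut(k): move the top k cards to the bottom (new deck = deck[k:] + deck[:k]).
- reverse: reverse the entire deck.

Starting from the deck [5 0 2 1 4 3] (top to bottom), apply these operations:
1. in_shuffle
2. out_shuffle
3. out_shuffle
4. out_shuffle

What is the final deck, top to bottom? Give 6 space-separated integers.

After op 1 (in_shuffle): [1 5 4 0 3 2]
After op 2 (out_shuffle): [1 0 5 3 4 2]
After op 3 (out_shuffle): [1 3 0 4 5 2]
After op 4 (out_shuffle): [1 4 3 5 0 2]

Answer: 1 4 3 5 0 2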